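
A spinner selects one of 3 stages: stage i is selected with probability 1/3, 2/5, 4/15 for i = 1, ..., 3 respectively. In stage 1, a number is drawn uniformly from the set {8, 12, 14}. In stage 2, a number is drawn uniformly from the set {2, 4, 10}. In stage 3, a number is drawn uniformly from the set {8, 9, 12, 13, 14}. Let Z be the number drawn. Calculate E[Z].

2002/225

E[Z | stage 1] = (8+12+14)/3 = 34/3.
E[Z | stage 2] = (2+4+10)/3 = 16/3.
E[Z | stage 3] = (8+9+12+13+14)/5 = 56/5.
By the law of total expectation,
E[Z] = (1/3)·(34/3) + (2/5)·(16/3) + (4/15)·(56/5) = 2002/225.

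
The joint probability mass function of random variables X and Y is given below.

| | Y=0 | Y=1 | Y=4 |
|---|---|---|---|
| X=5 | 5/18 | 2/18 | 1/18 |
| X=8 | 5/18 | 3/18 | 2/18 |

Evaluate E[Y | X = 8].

P(X = 8) = 5/9.
Σ Y·P over the event = 0·(5/18) + 1·(3/18) + 4·(2/18) = 11/18.
E[Y | X = 8] = (11/18) / (5/9) = 11/10.

11/10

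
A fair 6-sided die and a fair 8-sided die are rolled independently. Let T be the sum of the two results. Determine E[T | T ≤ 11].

P(T ≤ 11) = 7/8.
E[T | T ≤ 11] = (77/12) / (7/8) = 22/3.

22/3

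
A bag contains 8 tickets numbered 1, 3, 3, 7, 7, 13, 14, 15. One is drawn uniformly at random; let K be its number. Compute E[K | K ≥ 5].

P(K ≥ 5) = 5/8.
Σ over the event: 7·1/4 + 13·1/8 + 14·1/8 + 15·1/8 = 7.
E[K | K ≥ 5] = (7) / (5/8) = 56/5.

56/5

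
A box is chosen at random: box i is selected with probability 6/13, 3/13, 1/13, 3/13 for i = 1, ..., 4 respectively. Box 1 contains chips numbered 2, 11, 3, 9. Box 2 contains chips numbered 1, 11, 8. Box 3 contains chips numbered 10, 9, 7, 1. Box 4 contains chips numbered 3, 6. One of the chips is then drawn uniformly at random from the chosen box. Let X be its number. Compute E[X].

311/52

E[X | box 1] = (2+11+3+9)/4 = 25/4.
E[X | box 2] = (1+11+8)/3 = 20/3.
E[X | box 3] = (10+9+7+1)/4 = 27/4.
E[X | box 4] = (3+6)/2 = 9/2.
E[X] = (6/13)·(25/4) + (3/13)·(20/3) + (1/13)·(27/4) + (3/13)·(9/2) = 311/52.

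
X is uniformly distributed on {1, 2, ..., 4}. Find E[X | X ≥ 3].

7/2

Given X ≥ 3, X is equally likely to be any of {3, 4}.
E[X | X ≥ 3] = (3 + 4) / 2 = 7/2.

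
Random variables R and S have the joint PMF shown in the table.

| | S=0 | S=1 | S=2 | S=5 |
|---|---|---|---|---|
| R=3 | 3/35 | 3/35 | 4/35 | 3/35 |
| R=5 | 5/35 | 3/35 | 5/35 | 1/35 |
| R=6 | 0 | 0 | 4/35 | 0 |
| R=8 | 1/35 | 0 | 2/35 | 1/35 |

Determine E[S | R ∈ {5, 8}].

P(R ∈ {5, 8}) = 18/35.
Σ S·P over the event = 0·(5/35) + 1·(3/35) + 2·(5/35) + 5·(1/35) + 0·(1/35) + 2·(2/35) + 5·(1/35) = 27/35.
E[S | R ∈ {5, 8}] = (27/35) / (18/35) = 3/2.

3/2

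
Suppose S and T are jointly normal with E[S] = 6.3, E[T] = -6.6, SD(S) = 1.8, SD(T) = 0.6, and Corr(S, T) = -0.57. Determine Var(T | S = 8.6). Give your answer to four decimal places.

The conditional variance in a bivariate normal is σ_T²(1 − ρ²), independent of x.
Var(T | S=8.6) = (0.6)²·(1 − (-0.57)²) = 0.36·0.6751 = 0.2430.

0.2430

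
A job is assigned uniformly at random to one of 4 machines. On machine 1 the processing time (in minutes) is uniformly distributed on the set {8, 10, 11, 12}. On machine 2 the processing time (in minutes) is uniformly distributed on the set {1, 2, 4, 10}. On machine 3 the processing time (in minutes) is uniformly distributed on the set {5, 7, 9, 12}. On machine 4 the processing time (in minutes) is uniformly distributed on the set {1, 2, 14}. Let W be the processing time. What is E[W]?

E[W | machine 1] = (8+10+11+12)/4 = 41/4.
E[W | machine 2] = (1+2+4+10)/4 = 17/4.
E[W | machine 3] = (5+7+9+12)/4 = 33/4.
E[W | machine 4] = (1+2+14)/3 = 17/3.
E[W] = (1/4)·(41/4) + (1/4)·(17/4) + (1/4)·(33/4) + (1/4)·(17/3) = 341/48.

341/48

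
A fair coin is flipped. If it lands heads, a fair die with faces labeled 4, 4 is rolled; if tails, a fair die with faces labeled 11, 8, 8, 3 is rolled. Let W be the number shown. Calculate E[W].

23/4

E[W | heads] = (4+4)/2 = 4.
E[W | tails] = (11+8+8+3)/4 = 15/2.
E[W] = (1/2)·(4) + (1/2)·(15/2) = 23/4.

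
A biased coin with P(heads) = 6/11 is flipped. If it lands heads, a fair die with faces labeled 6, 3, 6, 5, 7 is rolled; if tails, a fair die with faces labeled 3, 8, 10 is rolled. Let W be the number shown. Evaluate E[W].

337/55

E[W | heads] = (6+3+6+5+7)/5 = 27/5.
E[W | tails] = (3+8+10)/3 = 7.
By the law of total expectation,
E[W] = (6/11)·(27/5) + (5/11)·(7) = 337/55.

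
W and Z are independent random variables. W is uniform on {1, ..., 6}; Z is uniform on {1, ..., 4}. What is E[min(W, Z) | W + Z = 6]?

P(W + Z = 6) = 1/6.
Summing min(W,Z)·P(x,y) over outcomes with W + Z = 6 gives 1/3.
E[min(W, Z) | W + Z = 6] = (1/3) / (1/6) = 2.

2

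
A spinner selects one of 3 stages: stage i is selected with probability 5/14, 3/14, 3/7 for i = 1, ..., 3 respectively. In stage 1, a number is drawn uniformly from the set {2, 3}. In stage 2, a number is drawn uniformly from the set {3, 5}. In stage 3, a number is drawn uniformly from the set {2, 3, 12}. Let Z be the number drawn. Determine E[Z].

117/28

E[Z | stage 1] = (2+3)/2 = 5/2.
E[Z | stage 2] = (3+5)/2 = 4.
E[Z | stage 3] = (2+3+12)/3 = 17/3.
E[Z] = (5/14)·(5/2) + (3/14)·(4) + (3/7)·(17/3) = 117/28.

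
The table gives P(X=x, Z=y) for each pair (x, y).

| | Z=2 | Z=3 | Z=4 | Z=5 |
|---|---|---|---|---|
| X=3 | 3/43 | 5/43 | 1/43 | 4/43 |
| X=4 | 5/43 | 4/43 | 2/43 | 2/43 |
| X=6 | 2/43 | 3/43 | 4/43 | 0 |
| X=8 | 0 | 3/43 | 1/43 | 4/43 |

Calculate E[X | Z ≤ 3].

P(Z ≤ 3) = 25/43.
Σ X·P over the event = 3·(3/43) + 3·(5/43) + 4·(5/43) + 4·(4/43) + 6·(2/43) + 6·(3/43) + 8·(3/43) = 114/43.
E[X | Z ≤ 3] = (114/43) / (25/43) = 114/25.

114/25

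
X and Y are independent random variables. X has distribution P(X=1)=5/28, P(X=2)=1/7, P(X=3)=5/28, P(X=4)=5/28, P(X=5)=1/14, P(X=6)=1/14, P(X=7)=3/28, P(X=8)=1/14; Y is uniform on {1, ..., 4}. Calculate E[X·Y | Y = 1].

P(Y = 1) = 1/4.
Summing XY·P(x,y) over outcomes with Y = 1 gives 107/112.
E[X·Y | Y = 1] = (107/112) / (1/4) = 107/28.

107/28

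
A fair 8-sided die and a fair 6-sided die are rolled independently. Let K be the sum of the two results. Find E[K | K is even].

8

P(K is even) = 1/2.
Σ over the event: 2·1/48 + 4·1/16 + 6·5/48 + 8·1/8 + 10·5/48 + 12·1/16 + 14·1/48 = 4.
E[K | K is even] = (4) / (1/2) = 8.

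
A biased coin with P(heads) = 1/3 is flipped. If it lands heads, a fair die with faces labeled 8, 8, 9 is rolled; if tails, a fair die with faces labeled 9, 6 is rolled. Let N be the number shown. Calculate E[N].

E[N | heads] = (8+8+9)/3 = 25/3.
E[N | tails] = (9+6)/2 = 15/2.
E[N] = (1/3)·(25/3) + (2/3)·(15/2) = 70/9.

70/9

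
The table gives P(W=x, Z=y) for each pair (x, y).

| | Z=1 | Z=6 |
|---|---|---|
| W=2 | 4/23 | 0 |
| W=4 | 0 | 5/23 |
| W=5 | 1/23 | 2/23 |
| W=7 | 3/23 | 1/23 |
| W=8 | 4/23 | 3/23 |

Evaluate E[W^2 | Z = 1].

P(Z = 1) = 12/23.
Σ W^2·P over the event = 4·(4/23) + 25·(1/23) + 49·(3/23) + 64·(4/23) = 444/23.
E[W^2 | Z = 1] = (444/23) / (12/23) = 37.

37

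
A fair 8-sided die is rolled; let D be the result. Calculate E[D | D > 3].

Given D > 3, D is equally likely to be any of {4, 5, 6, 7, 8}.
E[D | D > 3] = (4 + 5 + 6 + 7 + 8) / 5 = 6.

6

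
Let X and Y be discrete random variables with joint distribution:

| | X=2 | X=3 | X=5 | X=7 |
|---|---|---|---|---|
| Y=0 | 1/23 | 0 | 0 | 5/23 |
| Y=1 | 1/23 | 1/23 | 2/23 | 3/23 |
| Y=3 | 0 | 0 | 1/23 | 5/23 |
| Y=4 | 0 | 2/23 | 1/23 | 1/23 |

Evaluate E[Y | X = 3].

P(X = 3) = 3/23.
Σ Y·P over the event = 1·(1/23) + 4·(2/23) = 9/23.
E[Y | X = 3] = (9/23) / (3/23) = 3.

3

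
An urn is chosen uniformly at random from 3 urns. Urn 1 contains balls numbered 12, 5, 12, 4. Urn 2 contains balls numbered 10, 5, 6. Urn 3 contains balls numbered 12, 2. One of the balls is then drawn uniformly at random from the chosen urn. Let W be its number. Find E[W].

89/12

E[W | urn 1] = (12+5+12+4)/4 = 33/4.
E[W | urn 2] = (10+5+6)/3 = 7.
E[W | urn 3] = (12+2)/2 = 7.
By the law of total expectation,
E[W] = (1/3)·(33/4) + (1/3)·(7) + (1/3)·(7) = 89/12.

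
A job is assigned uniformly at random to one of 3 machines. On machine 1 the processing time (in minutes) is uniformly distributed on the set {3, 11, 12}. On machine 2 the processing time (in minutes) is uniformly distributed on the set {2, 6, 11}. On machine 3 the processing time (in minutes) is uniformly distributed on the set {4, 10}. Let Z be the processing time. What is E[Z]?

E[Z | machine 1] = (3+11+12)/3 = 26/3.
E[Z | machine 2] = (2+6+11)/3 = 19/3.
E[Z | machine 3] = (4+10)/2 = 7.
By the law of total expectation,
E[Z] = (1/3)·(26/3) + (1/3)·(19/3) + (1/3)·(7) = 22/3.

22/3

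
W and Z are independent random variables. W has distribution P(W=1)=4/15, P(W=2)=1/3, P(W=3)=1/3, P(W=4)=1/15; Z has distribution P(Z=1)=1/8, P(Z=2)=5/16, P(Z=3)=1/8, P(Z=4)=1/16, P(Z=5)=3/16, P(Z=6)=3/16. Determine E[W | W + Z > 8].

P(W + Z > 8) = 7/80.
Summing W·P(x,y) over outcomes with W + Z > 8 gives 23/80.
E[W | W + Z > 8] = (23/80) / (7/80) = 23/7.

23/7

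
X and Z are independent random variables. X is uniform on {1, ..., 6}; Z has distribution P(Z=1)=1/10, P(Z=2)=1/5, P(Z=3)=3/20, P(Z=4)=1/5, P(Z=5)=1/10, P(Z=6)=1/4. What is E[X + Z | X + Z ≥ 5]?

812/103

P(X + Z ≥ 5) = 103/120.
Summing (X+Z)·P(x,y) over outcomes with X + Z ≥ 5 gives 203/30.
E[X + Z | X + Z ≥ 5] = (203/30) / (103/120) = 812/103.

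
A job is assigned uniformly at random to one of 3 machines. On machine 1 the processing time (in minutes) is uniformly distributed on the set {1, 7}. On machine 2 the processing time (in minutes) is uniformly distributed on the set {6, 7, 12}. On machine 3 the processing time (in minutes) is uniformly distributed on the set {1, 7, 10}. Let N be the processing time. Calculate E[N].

55/9

E[N | machine 1] = (1+7)/2 = 4.
E[N | machine 2] = (6+7+12)/3 = 25/3.
E[N | machine 3] = (1+7+10)/3 = 6.
By the law of total expectation,
E[N] = (1/3)·(4) + (1/3)·(25/3) + (1/3)·(6) = 55/9.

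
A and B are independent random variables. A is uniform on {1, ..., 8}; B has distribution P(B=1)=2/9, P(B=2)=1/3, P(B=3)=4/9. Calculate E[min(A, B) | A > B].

P(A > B) = 13/18.
Summing min(A,B)·P(x,y) over outcomes with A > B gives 55/36.
E[min(A, B) | A > B] = (55/36) / (13/18) = 55/26.

55/26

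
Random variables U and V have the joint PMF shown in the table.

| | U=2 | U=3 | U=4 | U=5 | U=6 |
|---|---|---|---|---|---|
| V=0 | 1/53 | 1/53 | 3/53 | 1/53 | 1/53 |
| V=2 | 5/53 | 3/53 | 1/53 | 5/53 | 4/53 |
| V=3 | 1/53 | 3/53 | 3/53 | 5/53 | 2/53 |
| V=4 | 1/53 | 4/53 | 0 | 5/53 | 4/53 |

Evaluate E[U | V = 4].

P(V = 4) = 14/53.
Σ U·P over the event = 2·(1/53) + 3·(4/53) + 5·(5/53) + 6·(4/53) = 63/53.
E[U | V = 4] = (63/53) / (14/53) = 9/2.

9/2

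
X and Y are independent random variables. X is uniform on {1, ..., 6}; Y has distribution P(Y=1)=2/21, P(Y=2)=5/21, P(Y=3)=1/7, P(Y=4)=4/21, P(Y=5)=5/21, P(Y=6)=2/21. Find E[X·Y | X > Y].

681/52

P(X > Y) = 26/63.
Summing XY·P(x,y) over outcomes with X > Y gives 227/42.
E[X·Y | X > Y] = (227/42) / (26/63) = 681/52.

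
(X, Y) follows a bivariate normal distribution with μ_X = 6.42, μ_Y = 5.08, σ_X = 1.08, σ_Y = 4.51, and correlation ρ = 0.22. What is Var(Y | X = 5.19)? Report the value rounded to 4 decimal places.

Var(Y | X=x) = (1 − ρ²)·σ_Y².
Var(Y | X=5.19) = (4.51)²·(1 − (0.22)²) = 20.3401·0.9516 = 19.3556.

19.3556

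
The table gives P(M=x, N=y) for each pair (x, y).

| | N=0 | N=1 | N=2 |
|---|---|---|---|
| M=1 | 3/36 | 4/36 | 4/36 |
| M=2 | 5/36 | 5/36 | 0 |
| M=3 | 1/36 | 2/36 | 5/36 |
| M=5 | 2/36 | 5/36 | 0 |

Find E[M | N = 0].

P(N = 0) = 11/36.
Summing M·P(M=x,N=y) over the conditioning event gives 13/18.
E[M | N = 0] = (13/18) / (11/36) = 26/11.

26/11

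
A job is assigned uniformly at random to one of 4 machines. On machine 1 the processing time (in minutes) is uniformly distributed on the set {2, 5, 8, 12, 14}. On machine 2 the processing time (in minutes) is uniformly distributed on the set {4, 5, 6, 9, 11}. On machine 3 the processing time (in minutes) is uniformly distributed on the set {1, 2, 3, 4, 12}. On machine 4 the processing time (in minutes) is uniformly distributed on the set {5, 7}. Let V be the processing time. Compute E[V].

E[V | machine 1] = (2+5+8+12+14)/5 = 41/5.
E[V | machine 2] = (4+5+6+9+11)/5 = 7.
E[V | machine 3] = (1+2+3+4+12)/5 = 22/5.
E[V | machine 4] = (5+7)/2 = 6.
E[V] = (1/4)·(41/5) + (1/4)·(7) + (1/4)·(22/5) + (1/4)·(6) = 32/5.

32/5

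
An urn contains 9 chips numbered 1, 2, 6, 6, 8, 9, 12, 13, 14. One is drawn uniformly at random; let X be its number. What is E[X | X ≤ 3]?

3/2

P(X ≤ 3) = 2/9.
Σ over the event: 1·1/9 + 2·1/9 = 1/3.
E[X | X ≤ 3] = (1/3) / (2/9) = 3/2.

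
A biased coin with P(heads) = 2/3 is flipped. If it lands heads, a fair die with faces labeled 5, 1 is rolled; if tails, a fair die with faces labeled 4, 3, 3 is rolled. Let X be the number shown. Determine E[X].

E[X | heads] = (5+1)/2 = 3.
E[X | tails] = (4+3+3)/3 = 10/3.
E[X] = (2/3)·(3) + (1/3)·(10/3) = 28/9.

28/9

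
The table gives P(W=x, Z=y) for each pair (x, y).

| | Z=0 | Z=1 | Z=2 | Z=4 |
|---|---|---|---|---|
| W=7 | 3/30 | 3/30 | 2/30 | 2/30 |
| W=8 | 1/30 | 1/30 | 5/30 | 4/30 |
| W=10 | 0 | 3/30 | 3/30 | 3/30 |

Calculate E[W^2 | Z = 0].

211/4

P(Z = 0) = 2/15.
Σ W^2·P over the event = 49·(3/30) + 64·(1/30) = 211/30.
E[W^2 | Z = 0] = (211/30) / (2/15) = 211/4.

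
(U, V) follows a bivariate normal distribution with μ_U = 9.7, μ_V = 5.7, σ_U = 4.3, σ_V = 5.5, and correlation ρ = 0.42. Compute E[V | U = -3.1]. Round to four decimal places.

-1.1763

The regression of V on U has slope ρ·σ_V/σ_U and passes through (μ_U, μ_V).
E[V | U=-3.1] = 5.7 + (0.42)·(5.5/4.3)·(-3.1 − (9.7)) = 5.7 + (0.53721)·(-12.8) = -1.1763.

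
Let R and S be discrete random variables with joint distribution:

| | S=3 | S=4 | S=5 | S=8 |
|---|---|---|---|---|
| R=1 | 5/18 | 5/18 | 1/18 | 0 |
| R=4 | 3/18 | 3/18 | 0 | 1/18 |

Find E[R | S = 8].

P(S = 8) = 1/18.
Summing R·P(R=x,S=y) over the conditioning event gives 2/9.
E[R | S = 8] = (2/9) / (1/18) = 4.

4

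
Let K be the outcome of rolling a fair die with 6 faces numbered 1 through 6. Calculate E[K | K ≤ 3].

Given K ≤ 3, K is equally likely to be any of {1, 2, 3}.
E[K | K ≤ 3] = (1 + 2 + 3) / 3 = 2.

2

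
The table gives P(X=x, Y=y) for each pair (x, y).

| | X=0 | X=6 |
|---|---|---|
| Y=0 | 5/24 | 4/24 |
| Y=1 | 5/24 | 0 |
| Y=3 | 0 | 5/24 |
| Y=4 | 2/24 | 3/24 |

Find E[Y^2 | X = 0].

37/12

P(X = 0) = 1/2.
Σ Y^2·P over the event = 0·(5/24) + 1·(5/24) + 16·(2/24) = 37/24.
E[Y^2 | X = 0] = (37/24) / (1/2) = 37/12.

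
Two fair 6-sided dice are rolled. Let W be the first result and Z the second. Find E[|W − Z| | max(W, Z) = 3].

6/5

Outcomes with max(W, Z) = 3: (1,3), (2,3), (3,1), (3,2), (3,3), each with probability 1/36.
E[|W − Z| | max(W, Z) = 3] = (2 + 1 + 2 + 1 + 0) / 5 = 6/5.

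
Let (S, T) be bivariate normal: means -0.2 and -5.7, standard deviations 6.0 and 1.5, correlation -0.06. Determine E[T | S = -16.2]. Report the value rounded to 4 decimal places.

The regression of T on S has slope ρ·σ_T/σ_S and passes through (μ_S, μ_T).
E[T | S=-16.2] = -5.7 + (-0.06)·(1.5/6.0)·(-16.2 − (-0.2)) = -5.7 + (-0.015)·(-16) = -5.4600.

-5.4600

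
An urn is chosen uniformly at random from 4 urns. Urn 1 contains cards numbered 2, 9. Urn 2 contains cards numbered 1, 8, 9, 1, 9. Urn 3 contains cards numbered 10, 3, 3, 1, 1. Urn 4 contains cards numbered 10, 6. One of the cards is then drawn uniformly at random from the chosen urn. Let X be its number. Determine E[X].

E[X | urn 1] = (2+9)/2 = 11/2.
E[X | urn 2] = (1+8+9+1+9)/5 = 28/5.
E[X | urn 3] = (10+3+3+1+1)/5 = 18/5.
E[X | urn 4] = (10+6)/2 = 8.
By the law of total expectation,
E[X] = (1/4)·(11/2) + (1/4)·(28/5) + (1/4)·(18/5) + (1/4)·(8) = 227/40.

227/40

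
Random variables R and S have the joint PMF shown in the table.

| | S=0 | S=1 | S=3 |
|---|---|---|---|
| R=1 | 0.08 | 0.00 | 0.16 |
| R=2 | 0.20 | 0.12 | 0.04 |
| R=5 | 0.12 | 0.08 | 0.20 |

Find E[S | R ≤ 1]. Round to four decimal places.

P(R ≤ 1) = 0.24.
Summing S·P(R=x,S=y) over the conditioning event gives 0.48.
E[S | R ≤ 1] = (0.48) / (0.24) = 2.0000.

2.0000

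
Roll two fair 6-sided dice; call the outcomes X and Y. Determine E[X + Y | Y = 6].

19/2

P(Y = 6) = 1/6.
Summing (X+Y)·P(x,y) over outcomes with Y = 6 gives 19/12.
E[X + Y | Y = 6] = (19/12) / (1/6) = 19/2.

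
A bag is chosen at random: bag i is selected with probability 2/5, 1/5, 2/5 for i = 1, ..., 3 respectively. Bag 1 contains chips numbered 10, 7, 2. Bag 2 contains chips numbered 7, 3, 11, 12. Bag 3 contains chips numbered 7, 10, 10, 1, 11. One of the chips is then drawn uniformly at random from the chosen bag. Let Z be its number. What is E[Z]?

2191/300

E[Z | bag 1] = (10+7+2)/3 = 19/3.
E[Z | bag 2] = (7+3+11+12)/4 = 33/4.
E[Z | bag 3] = (7+10+10+1+11)/5 = 39/5.
E[Z] = (2/5)·(19/3) + (1/5)·(33/4) + (2/5)·(39/5) = 2191/300.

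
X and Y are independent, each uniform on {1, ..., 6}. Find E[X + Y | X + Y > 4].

P(X + Y > 4) = 5/6.
Summing (X+Y)·P(x,y) over outcomes with X + Y > 4 gives 58/9.
E[X + Y | X + Y > 4] = (58/9) / (5/6) = 116/15.

116/15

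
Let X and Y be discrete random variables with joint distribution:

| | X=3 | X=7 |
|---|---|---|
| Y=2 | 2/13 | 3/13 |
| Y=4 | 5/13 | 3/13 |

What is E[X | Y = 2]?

27/5

P(Y = 2) = 5/13.
Σ X·P over the event = 3·(2/13) + 7·(3/13) = 27/13.
E[X | Y = 2] = (27/13) / (5/13) = 27/5.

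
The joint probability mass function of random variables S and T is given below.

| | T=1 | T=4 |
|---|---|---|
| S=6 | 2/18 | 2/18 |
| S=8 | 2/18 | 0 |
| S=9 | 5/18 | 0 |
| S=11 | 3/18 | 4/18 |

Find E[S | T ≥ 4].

28/3

P(T ≥ 4) = 1/3.
Summing S·P(S=x,T=y) over the conditioning event gives 28/9.
E[S | T ≥ 4] = (28/9) / (1/3) = 28/3.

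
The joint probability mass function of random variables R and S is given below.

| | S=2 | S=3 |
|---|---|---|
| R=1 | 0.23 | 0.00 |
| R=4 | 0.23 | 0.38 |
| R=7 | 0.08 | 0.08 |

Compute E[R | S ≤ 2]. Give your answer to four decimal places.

3.1667

P(S ≤ 2) = 0.54.
Σ R·P over the event = 1·(0.23) + 4·(0.23) + 7·(0.08) = 1.71.
E[R | S ≤ 2] = (1.71) / (0.54) = 3.1667.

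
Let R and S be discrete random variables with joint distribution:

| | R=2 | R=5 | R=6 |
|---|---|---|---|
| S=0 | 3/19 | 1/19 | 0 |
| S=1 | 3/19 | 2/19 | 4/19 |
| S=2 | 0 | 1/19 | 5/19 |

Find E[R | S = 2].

35/6

P(S = 2) = 6/19.
Σ R·P over the event = 5·(1/19) + 6·(5/19) = 35/19.
E[R | S = 2] = (35/19) / (6/19) = 35/6.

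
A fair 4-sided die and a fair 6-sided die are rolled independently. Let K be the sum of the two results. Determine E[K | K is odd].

6

P(K is odd) = 1/2.
Σ over the event: 3·1/12 + 5·1/6 + 7·1/6 + 9·1/12 = 3.
E[K | K is odd] = (3) / (1/2) = 6.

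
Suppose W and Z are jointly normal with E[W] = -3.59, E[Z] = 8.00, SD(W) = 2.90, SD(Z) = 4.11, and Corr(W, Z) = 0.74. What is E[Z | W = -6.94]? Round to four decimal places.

The regression of Z on W has slope ρ·σ_Z/σ_W and passes through (μ_W, μ_Z).
E[Z | W=-6.94] = 8.00 + (0.74)·(4.11/2.90)·(-6.94 − (-3.59)) = 8.00 + (1.04876)·(-3.35) = 4.4867.

4.4867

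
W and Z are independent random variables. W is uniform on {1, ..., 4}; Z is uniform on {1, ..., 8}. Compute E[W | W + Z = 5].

5/2

Outcomes with W + Z = 5: (1,4), (2,3), (3,2), (4,1), each with probability 1/32.
E[W | W + Z = 5] = (1 + 2 + 3 + 4) / 4 = 5/2.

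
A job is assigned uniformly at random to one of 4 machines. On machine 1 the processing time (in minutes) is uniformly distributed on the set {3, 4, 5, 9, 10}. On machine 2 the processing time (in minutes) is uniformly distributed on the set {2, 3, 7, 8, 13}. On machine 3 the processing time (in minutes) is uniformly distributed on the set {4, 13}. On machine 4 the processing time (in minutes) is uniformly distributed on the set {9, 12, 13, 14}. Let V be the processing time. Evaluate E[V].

333/40

E[V | machine 1] = (3+4+5+9+10)/5 = 31/5.
E[V | machine 2] = (2+3+7+8+13)/5 = 33/5.
E[V | machine 3] = (4+13)/2 = 17/2.
E[V | machine 4] = (9+12+13+14)/4 = 12.
E[V] = (1/4)·(31/5) + (1/4)·(33/5) + (1/4)·(17/2) + (1/4)·(12) = 333/40.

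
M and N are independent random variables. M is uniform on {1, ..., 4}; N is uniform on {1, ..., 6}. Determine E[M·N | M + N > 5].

P(M + N > 5) = 7/12.
Summing MN·P(x,y) over outcomes with M + N > 5 gives 175/24.
E[M·N | M + N > 5] = (175/24) / (7/12) = 25/2.

25/2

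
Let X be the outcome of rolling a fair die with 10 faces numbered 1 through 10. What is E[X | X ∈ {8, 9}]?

P(X ∈ {8, 9}) = 1/5.
Σ over the event: 8·1/10 + 9·1/10 = 17/10.
E[X | X ∈ {8, 9}] = (17/10) / (1/5) = 17/2.

17/2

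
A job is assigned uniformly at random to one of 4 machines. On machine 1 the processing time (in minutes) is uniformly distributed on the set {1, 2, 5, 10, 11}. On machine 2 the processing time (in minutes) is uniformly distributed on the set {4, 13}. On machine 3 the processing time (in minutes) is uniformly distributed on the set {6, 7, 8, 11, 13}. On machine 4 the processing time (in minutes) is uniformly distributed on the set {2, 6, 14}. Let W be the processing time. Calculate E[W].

919/120

E[W | machine 1] = (1+2+5+10+11)/5 = 29/5.
E[W | machine 2] = (4+13)/2 = 17/2.
E[W | machine 3] = (6+7+8+11+13)/5 = 9.
E[W | machine 4] = (2+6+14)/3 = 22/3.
E[W] = (1/4)·(29/5) + (1/4)·(17/2) + (1/4)·(9) + (1/4)·(22/3) = 919/120.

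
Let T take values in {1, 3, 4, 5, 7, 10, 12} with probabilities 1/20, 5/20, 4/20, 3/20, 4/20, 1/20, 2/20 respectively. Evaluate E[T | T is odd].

P(T is odd) = 13/20.
Σ over the event: 1·1/20 + 3·1/4 + 5·3/20 + 7·1/5 = 59/20.
E[T | T is odd] = (59/20) / (13/20) = 59/13.

59/13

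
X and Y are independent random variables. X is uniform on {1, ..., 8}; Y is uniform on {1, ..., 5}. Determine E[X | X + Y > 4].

5

P(X + Y > 4) = 17/20.
Summing X·P(x,y) over outcomes with X + Y > 4 gives 17/4.
E[X | X + Y > 4] = (17/4) / (17/20) = 5.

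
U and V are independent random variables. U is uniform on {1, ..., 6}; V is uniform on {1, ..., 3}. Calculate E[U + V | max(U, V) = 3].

Outcomes with max(U, V) = 3: (1,3), (2,3), (3,1), (3,2), (3,3), each with probability 1/18.
E[U + V | max(U, V) = 3] = (4 + 5 + 4 + 5 + 6) / 5 = 24/5.

24/5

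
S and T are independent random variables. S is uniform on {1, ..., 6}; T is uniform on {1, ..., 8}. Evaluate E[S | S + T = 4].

Outcomes with S + T = 4: (1,3), (2,2), (3,1), each with probability 1/48.
E[S | S + T = 4] = (1 + 2 + 3) / 3 = 2.

2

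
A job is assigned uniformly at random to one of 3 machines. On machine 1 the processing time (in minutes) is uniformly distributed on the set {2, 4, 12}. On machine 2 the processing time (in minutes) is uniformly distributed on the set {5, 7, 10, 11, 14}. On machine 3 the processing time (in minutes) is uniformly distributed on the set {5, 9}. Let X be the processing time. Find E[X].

112/15

E[X | machine 1] = (2+4+12)/3 = 6.
E[X | machine 2] = (5+7+10+11+14)/5 = 47/5.
E[X | machine 3] = (5+9)/2 = 7.
By the law of total expectation,
E[X] = (1/3)·(6) + (1/3)·(47/5) + (1/3)·(7) = 112/15.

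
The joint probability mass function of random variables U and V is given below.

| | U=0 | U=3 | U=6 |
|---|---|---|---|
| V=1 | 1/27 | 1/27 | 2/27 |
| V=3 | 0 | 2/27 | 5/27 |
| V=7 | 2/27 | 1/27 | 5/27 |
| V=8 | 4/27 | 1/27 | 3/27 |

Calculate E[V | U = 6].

P(U = 6) = 5/9.
Σ V·P over the event = 1·(2/27) + 3·(5/27) + 7·(5/27) + 8·(3/27) = 76/27.
E[V | U = 6] = (76/27) / (5/9) = 76/15.

76/15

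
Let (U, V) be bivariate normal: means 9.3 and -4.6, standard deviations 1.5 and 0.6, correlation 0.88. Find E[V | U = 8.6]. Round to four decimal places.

The regression of V on U has slope ρ·σ_V/σ_U and passes through (μ_U, μ_V).
E[V | U=8.6] = -4.6 + (0.88)·(0.6/1.5)·(8.6 − (9.3)) = -4.6 + (0.352)·(-0.7) = -4.8464.

-4.8464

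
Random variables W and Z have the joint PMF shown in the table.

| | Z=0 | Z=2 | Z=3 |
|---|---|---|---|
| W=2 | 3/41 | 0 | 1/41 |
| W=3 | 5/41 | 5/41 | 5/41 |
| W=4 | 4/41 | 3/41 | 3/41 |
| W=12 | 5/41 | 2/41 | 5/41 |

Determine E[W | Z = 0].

97/17

P(Z = 0) = 17/41.
Σ W·P over the event = 2·(3/41) + 3·(5/41) + 4·(4/41) + 12·(5/41) = 97/41.
E[W | Z = 0] = (97/41) / (17/41) = 97/17.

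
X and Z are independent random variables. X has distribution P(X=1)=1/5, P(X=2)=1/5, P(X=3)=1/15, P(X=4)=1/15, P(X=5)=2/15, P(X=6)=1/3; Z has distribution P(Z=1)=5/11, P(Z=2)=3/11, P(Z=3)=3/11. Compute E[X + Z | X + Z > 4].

P(X + Z > 4) = 103/165.
Summing (X+Z)·P(x,y) over outcomes with X + Z > 4 gives 722/165.
E[X + Z | X + Z > 4] = (722/165) / (103/165) = 722/103.

722/103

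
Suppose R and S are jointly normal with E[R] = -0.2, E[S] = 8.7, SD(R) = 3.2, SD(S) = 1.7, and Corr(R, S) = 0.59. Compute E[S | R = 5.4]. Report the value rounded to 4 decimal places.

10.4553

E[S | R=x] = μ_S + ρ(σ_S/σ_R)(x − μ_R) for jointly normal variables.
E[S | R=5.4] = 8.7 + (0.59)·(1.7/3.2)·(5.4 − (-0.2)) = 8.7 + (0.31344)·(5.6) = 10.4553.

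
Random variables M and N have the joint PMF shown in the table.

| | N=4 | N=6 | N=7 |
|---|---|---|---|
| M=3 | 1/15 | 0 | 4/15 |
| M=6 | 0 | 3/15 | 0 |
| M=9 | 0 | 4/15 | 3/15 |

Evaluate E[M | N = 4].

P(N = 4) = 1/15.
Σ M·P over the event = 3·(1/15) = 1/5.
E[M | N = 4] = (1/5) / (1/15) = 3.

3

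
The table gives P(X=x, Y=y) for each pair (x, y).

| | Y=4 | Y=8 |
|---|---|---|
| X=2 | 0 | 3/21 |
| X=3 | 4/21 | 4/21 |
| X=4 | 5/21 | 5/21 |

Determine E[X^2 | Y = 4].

P(Y = 4) = 3/7.
Summing X^2·P(X=x,Y=y) over the conditioning event gives 116/21.
E[X^2 | Y = 4] = (116/21) / (3/7) = 116/9.

116/9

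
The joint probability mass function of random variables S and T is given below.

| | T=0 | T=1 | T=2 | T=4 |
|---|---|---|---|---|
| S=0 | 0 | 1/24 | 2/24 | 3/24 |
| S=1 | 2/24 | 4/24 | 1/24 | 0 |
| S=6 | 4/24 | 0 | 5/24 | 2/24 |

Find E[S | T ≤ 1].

30/11

P(T ≤ 1) = 11/24.
Σ S·P over the event = 0·(1/24) + 1·(2/24) + 1·(4/24) + 6·(4/24) = 5/4.
E[S | T ≤ 1] = (5/4) / (11/24) = 30/11.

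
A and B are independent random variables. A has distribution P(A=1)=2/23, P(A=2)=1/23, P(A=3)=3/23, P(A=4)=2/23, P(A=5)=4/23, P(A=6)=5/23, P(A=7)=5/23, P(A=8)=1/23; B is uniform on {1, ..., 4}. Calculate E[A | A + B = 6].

39/10

P(A + B = 6) = 5/46.
Summing A·P(x,y) over outcomes with A + B = 6 gives 39/92.
E[A | A + B = 6] = (39/92) / (5/46) = 39/10.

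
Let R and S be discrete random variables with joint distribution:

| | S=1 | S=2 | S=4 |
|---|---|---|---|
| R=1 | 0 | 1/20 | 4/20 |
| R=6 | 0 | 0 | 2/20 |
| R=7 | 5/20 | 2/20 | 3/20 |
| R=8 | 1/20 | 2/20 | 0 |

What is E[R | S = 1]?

P(S = 1) = 3/10.
Σ R·P over the event = 7·(5/20) + 8·(1/20) = 43/20.
E[R | S = 1] = (43/20) / (3/10) = 43/6.

43/6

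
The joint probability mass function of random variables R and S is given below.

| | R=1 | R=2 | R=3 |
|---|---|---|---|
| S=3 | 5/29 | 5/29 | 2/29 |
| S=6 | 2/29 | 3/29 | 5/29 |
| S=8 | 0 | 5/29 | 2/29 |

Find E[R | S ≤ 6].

2

P(S ≤ 6) = 22/29.
Σ R·P over the event = 1·(5/29) + 1·(2/29) + 2·(5/29) + 2·(3/29) + 3·(2/29) + 3·(5/29) = 44/29.
E[R | S ≤ 6] = (44/29) / (22/29) = 2.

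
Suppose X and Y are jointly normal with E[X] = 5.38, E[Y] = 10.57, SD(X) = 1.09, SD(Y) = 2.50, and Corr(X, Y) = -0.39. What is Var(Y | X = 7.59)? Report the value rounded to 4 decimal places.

5.2994

The conditional variance in a bivariate normal is σ_Y²(1 − ρ²), independent of x.
Var(Y | X=7.59) = (2.50)²·(1 − (-0.39)²) = 6.25·0.8479 = 5.2994.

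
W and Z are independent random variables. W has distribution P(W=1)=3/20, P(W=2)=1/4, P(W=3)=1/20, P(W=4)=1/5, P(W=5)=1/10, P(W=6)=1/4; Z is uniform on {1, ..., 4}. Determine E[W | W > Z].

224/47

P(W > Z) = 47/80.
Summing W·P(x,y) over outcomes with W > Z gives 14/5.
E[W | W > Z] = (14/5) / (47/80) = 224/47.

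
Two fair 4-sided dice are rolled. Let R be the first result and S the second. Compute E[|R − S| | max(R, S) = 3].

Outcomes with max(R, S) = 3: (1,3), (2,3), (3,1), (3,2), (3,3), each with probability 1/16.
E[|R − S| | max(R, S) = 3] = (2 + 1 + 2 + 1 + 0) / 5 = 6/5.

6/5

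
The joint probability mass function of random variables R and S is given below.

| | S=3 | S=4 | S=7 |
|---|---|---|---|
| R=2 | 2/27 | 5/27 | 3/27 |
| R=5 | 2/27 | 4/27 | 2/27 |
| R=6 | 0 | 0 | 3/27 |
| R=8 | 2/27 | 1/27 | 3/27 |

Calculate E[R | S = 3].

5

P(S = 3) = 2/9.
Σ R·P over the event = 2·(2/27) + 5·(2/27) + 8·(2/27) = 10/9.
E[R | S = 3] = (10/9) / (2/9) = 5.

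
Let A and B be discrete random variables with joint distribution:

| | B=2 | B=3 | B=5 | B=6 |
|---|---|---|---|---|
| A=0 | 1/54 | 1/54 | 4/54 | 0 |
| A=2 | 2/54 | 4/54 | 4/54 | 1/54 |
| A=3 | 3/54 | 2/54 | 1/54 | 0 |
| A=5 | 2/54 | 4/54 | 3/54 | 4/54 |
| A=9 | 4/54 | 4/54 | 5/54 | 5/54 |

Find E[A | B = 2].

59/12

P(B = 2) = 2/9.
Σ A·P over the event = 0·(1/54) + 2·(2/54) + 3·(3/54) + 5·(2/54) + 9·(4/54) = 59/54.
E[A | B = 2] = (59/54) / (2/9) = 59/12.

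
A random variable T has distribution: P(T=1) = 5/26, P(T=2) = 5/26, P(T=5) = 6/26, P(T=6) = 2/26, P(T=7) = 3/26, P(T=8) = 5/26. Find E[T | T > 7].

P(T > 7) = 5/26.
Σ over the event: 8·5/26 = 20/13.
E[T | T > 7] = (20/13) / (5/26) = 8.

8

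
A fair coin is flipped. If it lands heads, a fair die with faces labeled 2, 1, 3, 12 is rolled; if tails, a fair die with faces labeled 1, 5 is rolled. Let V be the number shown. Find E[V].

E[V | heads] = (2+1+3+12)/4 = 9/2.
E[V | tails] = (1+5)/2 = 3.
By the law of total expectation,
E[V] = (1/2)·(9/2) + (1/2)·(3) = 15/4.

15/4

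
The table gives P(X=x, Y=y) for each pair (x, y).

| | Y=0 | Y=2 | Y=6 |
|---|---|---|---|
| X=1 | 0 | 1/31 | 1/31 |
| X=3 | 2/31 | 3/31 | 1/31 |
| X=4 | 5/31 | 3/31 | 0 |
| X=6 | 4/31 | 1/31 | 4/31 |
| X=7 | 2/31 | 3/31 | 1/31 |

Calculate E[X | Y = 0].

64/13

P(Y = 0) = 13/31.
Σ X·P over the event = 3·(2/31) + 4·(5/31) + 6·(4/31) + 7·(2/31) = 64/31.
E[X | Y = 0] = (64/31) / (13/31) = 64/13.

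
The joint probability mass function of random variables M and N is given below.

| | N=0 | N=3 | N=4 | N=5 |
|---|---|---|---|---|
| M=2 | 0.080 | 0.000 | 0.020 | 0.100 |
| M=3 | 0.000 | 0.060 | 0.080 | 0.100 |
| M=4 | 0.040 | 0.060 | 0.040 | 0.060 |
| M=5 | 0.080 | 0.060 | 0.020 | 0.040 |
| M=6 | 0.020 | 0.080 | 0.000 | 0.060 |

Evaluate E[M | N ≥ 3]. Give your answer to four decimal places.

3.8974

P(N ≥ 3) = 0.780.
Summing M·P(M=x,N=y) over the conditioning event gives 3.040.
E[M | N ≥ 3] = (3.040) / (0.780) = 3.8974.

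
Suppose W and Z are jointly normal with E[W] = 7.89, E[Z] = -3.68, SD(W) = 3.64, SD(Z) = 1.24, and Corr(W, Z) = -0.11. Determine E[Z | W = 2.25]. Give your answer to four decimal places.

The regression of Z on W has slope ρ·σ_Z/σ_W and passes through (μ_W, μ_Z).
E[Z | W=2.25] = -3.68 + (-0.11)·(1.24/3.64)·(2.25 − (7.89)) = -3.68 + (-0.037473)·(-5.64) = -3.4687.

-3.4687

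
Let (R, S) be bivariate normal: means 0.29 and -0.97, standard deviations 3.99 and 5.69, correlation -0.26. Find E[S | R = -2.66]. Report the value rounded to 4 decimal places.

E[S | R=x] = μ_S + ρ(σ_S/σ_R)(x − μ_R) for jointly normal variables.
E[S | R=-2.66] = -0.97 + (-0.26)·(5.69/3.99)·(-2.66 − (0.29)) = -0.97 + (-0.37078)·(-2.95) = 0.1238.

0.1238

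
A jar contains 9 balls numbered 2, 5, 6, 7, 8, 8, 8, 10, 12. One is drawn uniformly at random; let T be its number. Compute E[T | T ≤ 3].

2

P(T ≤ 3) = 1/9.
Σ over the event: 2·1/9 = 2/9.
E[T | T ≤ 3] = (2/9) / (1/9) = 2.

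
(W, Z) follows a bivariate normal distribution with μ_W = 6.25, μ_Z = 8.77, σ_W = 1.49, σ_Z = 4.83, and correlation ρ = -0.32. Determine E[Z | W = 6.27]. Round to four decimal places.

8.7493

E[Z | W=x] = μ_Z + ρ(σ_Z/σ_W)(x − μ_W) for jointly normal variables.
E[Z | W=6.27] = 8.77 + (-0.32)·(4.83/1.49)·(6.27 − (6.25)) = 8.77 + (-1.0373)·(0.02) = 8.7493.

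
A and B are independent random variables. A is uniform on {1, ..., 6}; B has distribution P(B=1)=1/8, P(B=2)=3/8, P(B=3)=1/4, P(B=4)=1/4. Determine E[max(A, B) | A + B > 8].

17/3

P(A + B > 8) = 1/8.
Summing max(A,B)·P(x,y) over outcomes with A + B > 8 gives 17/24.
E[max(A, B) | A + B > 8] = (17/24) / (1/8) = 17/3.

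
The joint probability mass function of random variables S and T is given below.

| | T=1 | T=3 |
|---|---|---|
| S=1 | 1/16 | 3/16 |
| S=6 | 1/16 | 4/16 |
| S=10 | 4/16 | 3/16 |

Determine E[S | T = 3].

P(T = 3) = 5/8.
Σ S·P over the event = 1·(3/16) + 6·(4/16) + 10·(3/16) = 57/16.
E[S | T = 3] = (57/16) / (5/8) = 57/10.

57/10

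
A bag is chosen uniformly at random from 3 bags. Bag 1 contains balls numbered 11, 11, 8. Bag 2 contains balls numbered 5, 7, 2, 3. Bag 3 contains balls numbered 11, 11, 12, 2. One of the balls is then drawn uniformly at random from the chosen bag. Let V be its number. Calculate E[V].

E[V | bag 1] = (11+11+8)/3 = 10.
E[V | bag 2] = (5+7+2+3)/4 = 17/4.
E[V | bag 3] = (11+11+12+2)/4 = 9.
E[V] = (1/3)·(10) + (1/3)·(17/4) + (1/3)·(9) = 31/4.

31/4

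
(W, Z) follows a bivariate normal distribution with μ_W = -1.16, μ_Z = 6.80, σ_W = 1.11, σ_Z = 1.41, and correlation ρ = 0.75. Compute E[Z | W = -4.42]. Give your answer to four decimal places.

3.6942

The regression of Z on W has slope ρ·σ_Z/σ_W and passes through (μ_W, μ_Z).
E[Z | W=-4.42] = 6.80 + (0.75)·(1.41/1.11)·(-4.42 − (-1.16)) = 6.80 + (0.9527)·(-3.26) = 3.6942.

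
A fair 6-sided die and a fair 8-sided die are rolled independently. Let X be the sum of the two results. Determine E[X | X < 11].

P(X < 11) = 19/24.
E[X | X < 11] = (11/2) / (19/24) = 132/19.

132/19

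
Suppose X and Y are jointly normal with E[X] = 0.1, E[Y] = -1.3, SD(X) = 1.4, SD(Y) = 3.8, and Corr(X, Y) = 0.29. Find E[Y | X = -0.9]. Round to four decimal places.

For a bivariate normal, E[Y | X=x] = μ_Y + ρ·(σ_Y/σ_X)·(x − μ_X).
E[Y | X=-0.9] = -1.3 + (0.29)·(3.8/1.4)·(-0.9 − (0.1)) = -1.3 + (0.78714)·(-1) = -2.0871.

-2.0871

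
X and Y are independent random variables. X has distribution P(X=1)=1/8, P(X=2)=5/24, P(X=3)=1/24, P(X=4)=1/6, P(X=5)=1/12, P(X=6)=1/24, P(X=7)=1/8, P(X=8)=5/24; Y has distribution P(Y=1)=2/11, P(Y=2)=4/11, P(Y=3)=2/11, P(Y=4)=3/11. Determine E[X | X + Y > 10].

P(X + Y > 10) = 17/132.
Summing X·P(x,y) over outcomes with X + Y > 10 gives 263/264.
E[X | X + Y > 10] = (263/264) / (17/132) = 263/34.

263/34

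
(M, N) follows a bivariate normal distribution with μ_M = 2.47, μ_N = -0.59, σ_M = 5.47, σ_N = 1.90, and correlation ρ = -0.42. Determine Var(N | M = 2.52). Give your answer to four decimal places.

Var(N | M=x) = (1 − ρ²)·σ_N².
Var(N | M=2.52) = (1.90)²·(1 − (-0.42)²) = 3.61·0.8236 = 2.9732.

2.9732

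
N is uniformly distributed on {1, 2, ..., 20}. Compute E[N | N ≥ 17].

Given N ≥ 17, N is equally likely to be any of {17, 18, 19, 20}.
E[N | N ≥ 17] = (17 + 18 + 19 + 20) / 4 = 37/2.

37/2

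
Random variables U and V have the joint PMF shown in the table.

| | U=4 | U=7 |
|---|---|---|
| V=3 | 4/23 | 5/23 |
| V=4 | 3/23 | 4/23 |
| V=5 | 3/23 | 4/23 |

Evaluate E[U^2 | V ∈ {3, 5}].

553/16

P(V ∈ {3, 5}) = 16/23.
Summing U^2·P(U=x,V=y) over the conditioning event gives 553/23.
E[U^2 | V ∈ {3, 5}] = (553/23) / (16/23) = 553/16.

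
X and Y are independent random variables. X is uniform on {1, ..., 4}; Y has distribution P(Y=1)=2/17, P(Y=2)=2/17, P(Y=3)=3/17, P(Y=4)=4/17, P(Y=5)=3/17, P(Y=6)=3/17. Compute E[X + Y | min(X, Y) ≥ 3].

207/26

P(min(X, Y) ≥ 3) = 13/34.
Summing (X+Y)·P(x,y) over outcomes with min(X, Y) ≥ 3 gives 207/68.
E[X + Y | min(X, Y) ≥ 3] = (207/68) / (13/34) = 207/26.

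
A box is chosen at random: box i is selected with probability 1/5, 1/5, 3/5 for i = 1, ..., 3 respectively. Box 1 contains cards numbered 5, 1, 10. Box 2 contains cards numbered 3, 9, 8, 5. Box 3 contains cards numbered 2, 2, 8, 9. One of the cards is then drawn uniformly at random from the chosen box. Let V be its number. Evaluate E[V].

82/15

E[V | box 1] = (5+1+10)/3 = 16/3.
E[V | box 2] = (3+9+8+5)/4 = 25/4.
E[V | box 3] = (2+2+8+9)/4 = 21/4.
By the law of total expectation,
E[V] = (1/5)·(16/3) + (1/5)·(25/4) + (3/5)·(21/4) = 82/15.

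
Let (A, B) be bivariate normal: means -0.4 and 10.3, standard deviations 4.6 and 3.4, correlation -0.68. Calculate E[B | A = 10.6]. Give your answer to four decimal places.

E[B | A=x] = μ_B + ρ(σ_B/σ_A)(x − μ_A) for jointly normal variables.
E[B | A=10.6] = 10.3 + (-0.68)·(3.4/4.6)·(10.6 − (-0.4)) = 10.3 + (-0.50261)·(11) = 4.7713.

4.7713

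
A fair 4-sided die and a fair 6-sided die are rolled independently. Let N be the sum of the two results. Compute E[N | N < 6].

P(N < 6) = 5/12.
Σ over the event: 2·1/24 + 3·1/12 + 4·1/8 + 5·1/6 = 5/3.
E[N | N < 6] = (5/3) / (5/12) = 4.

4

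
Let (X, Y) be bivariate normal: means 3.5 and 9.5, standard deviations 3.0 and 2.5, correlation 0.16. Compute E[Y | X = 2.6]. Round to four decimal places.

9.3800

E[Y | X=x] = μ_Y + ρ(σ_Y/σ_X)(x − μ_X) for jointly normal variables.
E[Y | X=2.6] = 9.5 + (0.16)·(2.5/3.0)·(2.6 − (3.5)) = 9.5 + (0.13333)·(-0.9) = 9.3800.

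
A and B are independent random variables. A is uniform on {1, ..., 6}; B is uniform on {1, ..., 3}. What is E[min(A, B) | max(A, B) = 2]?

4/3

Outcomes with max(A, B) = 2: (1,2), (2,1), (2,2), each with probability 1/18.
E[min(A, B) | max(A, B) = 2] = (1 + 1 + 2) / 3 = 4/3.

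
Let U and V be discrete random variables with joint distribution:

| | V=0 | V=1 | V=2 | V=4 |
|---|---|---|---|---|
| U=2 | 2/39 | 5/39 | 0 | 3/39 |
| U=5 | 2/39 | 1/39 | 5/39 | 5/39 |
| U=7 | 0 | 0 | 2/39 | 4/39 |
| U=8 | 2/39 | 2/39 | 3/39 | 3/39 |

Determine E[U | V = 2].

63/10

P(V = 2) = 10/39.
Summing U·P(U=x,V=y) over the conditioning event gives 21/13.
E[U | V = 2] = (21/13) / (10/39) = 63/10.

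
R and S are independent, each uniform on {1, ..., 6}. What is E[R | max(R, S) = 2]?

P(max(R, S) = 2) = 1/12.
Summing R·P(x,y) over outcomes with max(R, S) = 2 gives 5/36.
E[R | max(R, S) = 2] = (5/36) / (1/12) = 5/3.

5/3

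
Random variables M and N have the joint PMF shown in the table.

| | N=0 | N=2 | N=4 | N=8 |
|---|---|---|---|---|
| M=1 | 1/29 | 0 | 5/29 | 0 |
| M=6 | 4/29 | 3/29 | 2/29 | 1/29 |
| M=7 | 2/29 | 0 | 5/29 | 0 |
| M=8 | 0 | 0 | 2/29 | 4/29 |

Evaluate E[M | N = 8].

P(N = 8) = 5/29.
Σ M·P over the event = 6·(1/29) + 8·(4/29) = 38/29.
E[M | N = 8] = (38/29) / (5/29) = 38/5.

38/5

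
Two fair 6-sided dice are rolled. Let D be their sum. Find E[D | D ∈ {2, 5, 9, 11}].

P(D ∈ {2, 5, 9, 11}) = 11/36.
Σ over the event: 2·1/36 + 5·1/9 + 9·1/9 + 11·1/18 = 20/9.
E[D | D ∈ {2, 5, 9, 11}] = (20/9) / (11/36) = 80/11.

80/11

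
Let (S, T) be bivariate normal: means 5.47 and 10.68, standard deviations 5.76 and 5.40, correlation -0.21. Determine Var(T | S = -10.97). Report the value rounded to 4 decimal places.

For a bivariate normal, Var(T | S=x) = σ_T²(1 − ρ²).
Var(T | S=-10.97) = (5.40)²·(1 − (-0.21)²) = 29.16·0.9559 = 27.8740.

27.8740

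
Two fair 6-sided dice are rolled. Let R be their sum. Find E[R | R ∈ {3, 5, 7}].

17/3

P(R ∈ {3, 5, 7}) = 1/3.
Σ over the event: 3·1/18 + 5·1/9 + 7·1/6 = 17/9.
E[R | R ∈ {3, 5, 7}] = (17/9) / (1/3) = 17/3.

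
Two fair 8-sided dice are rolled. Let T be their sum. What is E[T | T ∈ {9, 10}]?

P(T ∈ {9, 10}) = 15/64.
Σ over the event: 9·1/8 + 10·7/64 = 71/32.
E[T | T ∈ {9, 10}] = (71/32) / (15/64) = 142/15.

142/15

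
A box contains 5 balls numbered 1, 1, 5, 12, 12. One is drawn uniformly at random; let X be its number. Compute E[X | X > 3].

P(X > 3) = 3/5.
Σ over the event: 5·1/5 + 12·2/5 = 29/5.
E[X | X > 3] = (29/5) / (3/5) = 29/3.

29/3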